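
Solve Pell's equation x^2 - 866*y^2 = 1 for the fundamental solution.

First expand sqrt(866) as a continued fraction. With x_i = (sqrt(866) + m_i)/d_i and (m_0, d_0) = (0, 1): a_0 = floor(sqrt(866)) = 29, since 29^2 = 841 <= 866 < 900 = 30^2.
Iterate m_{i+1} = d_i*a_i - m_i, d_{i+1} = (866 - m_{i+1}^2)/d_i, a_{i+1} = floor((a_0 + m_{i+1})/d_{i+1}):
  m_1 = 1*29 - 0 = 29, d_1 = (866 - 29^2)/1 = 25/1 = 25, a_1 = floor((29 + 29)/25) = 2.
  m_2 = 25*2 - 29 = 21, d_2 = (866 - 21^2)/25 = 425/25 = 17, a_2 = floor((29 + 21)/17) = 2.
  m_3 = 17*2 - 21 = 13, d_3 = (866 - 13^2)/17 = 697/17 = 41, a_3 = floor((29 + 13)/41) = 1.
  m_4 = 41*1 - 13 = 28, d_4 = (866 - 28^2)/41 = 82/41 = 2, a_4 = floor((29 + 28)/2) = 28.
  m_5 = 2*28 - 28 = 28, d_5 = (866 - 28^2)/2 = 82/2 = 41, a_5 = floor((29 + 28)/41) = 1.
  m_6 = 41*1 - 28 = 13, d_6 = (866 - 13^2)/41 = 697/41 = 17, a_6 = floor((29 + 13)/17) = 2.
  m_7 = 17*2 - 13 = 21, d_7 = (866 - 21^2)/17 = 425/17 = 25, a_7 = floor((29 + 21)/25) = 2.
  m_8 = 25*2 - 21 = 29, d_8 = (866 - 29^2)/25 = 25/25 = 1, a_8 = floor((29 + 29)/1) = 58.
  m_9 = 1*58 - 29 = 29, d_9 = (866 - 29^2)/1 = 25/1 = 25: (m_9, d_9) = (m_1, d_1) = (29, 25), so from here the quotients repeat a_1, ..., a_8; the period length is 8.
So sqrt(866) = [29; (2, 2, 1, 28, 1, 2, 2, 58)] with period length k = 8.
k is even, so the fundamental solution of x^2 - 866y^2 = 1 is (p_{k-1}, q_{k-1}) = (p_7, q_7); compute convergents through index 7.
Convergents (p_i = a_i*p_{i-1} + p_{i-2}, q_i = a_i*q_{i-1} + q_{i-2} with p_{-2}=0, p_{-1}=1, q_{-2}=1, q_{-1}=0):
  i=0: a_0=29, p_0 = 29*1 + 0 = 29, q_0 = 29*0 + 1 = 1.
  i=1: a_1=2, p_1 = 2*29 + 1 = 59, q_1 = 2*1 + 0 = 2.
  i=2: a_2=2, p_2 = 2*59 + 29 = 147, q_2 = 2*2 + 1 = 5.
  i=3: a_3=1, p_3 = 1*147 + 59 = 206, q_3 = 1*5 + 2 = 7.
  i=4: a_4=28, p_4 = 28*206 + 147 = 5915, q_4 = 28*7 + 5 = 201.
  i=5: a_5=1, p_5 = 1*5915 + 206 = 6121, q_5 = 1*201 + 7 = 208.
  i=6: a_6=2, p_6 = 2*6121 + 5915 = 18157, q_6 = 2*208 + 201 = 617.
  i=7: a_7=2, p_7 = 2*18157 + 6121 = 42435, q_7 = 2*617 + 208 = 1442.
Check: 42435^2 - 866*1442^2 = 1800729225 - 1800729224 = 1, so (x, y) = (42435, 1442) solves the equation, and by the theorem it is the least positive solution.

(x, y) = (42435, 1442)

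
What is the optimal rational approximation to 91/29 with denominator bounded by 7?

22/7

Expand x = 91/29 as a continued fraction with the Euclidean algorithm:
  91 = 3*29 + 4, so a_0 = 3.
  29 = 7*4 + 1, so a_1 = 7.
  4 = 4*1 + 0, so a_2 = 4.
so x = [3; 7, 4].
Convergents (p_i = a_i*p_{i-1} + p_{i-2}, q_i = a_i*q_{i-1} + q_{i-2} with p_{-2}=0, p_{-1}=1, q_{-2}=1, q_{-1}=0), until the denominator exceeds 7:
  i=0: a_0=3, p_0 = 3*1 + 0 = 3, q_0 = 3*0 + 1 = 1.
  i=1: a_1=7, p_1 = 7*3 + 1 = 22, q_1 = 7*1 + 0 = 7.
  i=2: a_2=4, p_2 = 4*22 + 3 = 91, q_2 = 4*7 + 1 = 29.
q_2 = 29 > 7, so the last convergent with denominator <= 7 is p_1/q_1 = 22/7.
The closest fraction with denominator <= 7 is either p_1/q_1 or the intermediate fraction (k*p_1 + p_0)/(k*q_1 + q_0) with the largest k >= 1 whose denominator stays <= 7; these approach x as k grows, and every other convergent or intermediate fraction in range is farther away.
Largest k: floor((7 - q_0)/q_1) = floor((7 - 1)/7) = 0.
Since k = 0, no intermediate fraction beyond p_1/q_1 has denominator <= 7, so the convergent 22/7 is the closest (its error is |91*7 - 22*29|/(29*7) = 1/203).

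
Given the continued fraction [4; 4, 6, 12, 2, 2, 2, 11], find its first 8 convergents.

4/1, 17/4, 106/25, 1289/304, 2684/633, 6657/1570, 15998/3773, 182635/43073

Using the convergent recurrence p_i = a_i*p_{i-1} + p_{i-2}, q_i = a_i*q_{i-1} + q_{i-2} with p_{-2}=0, p_{-1}=1, q_{-2}=1, q_{-1}=0:
  i=0: a_0=4, p_0 = 4*1 + 0 = 4, q_0 = 4*0 + 1 = 1.
  i=1: a_1=4, p_1 = 4*4 + 1 = 17, q_1 = 4*1 + 0 = 4.
  i=2: a_2=6, p_2 = 6*17 + 4 = 106, q_2 = 6*4 + 1 = 25.
  i=3: a_3=12, p_3 = 12*106 + 17 = 1289, q_3 = 12*25 + 4 = 304.
  i=4: a_4=2, p_4 = 2*1289 + 106 = 2684, q_4 = 2*304 + 25 = 633.
  i=5: a_5=2, p_5 = 2*2684 + 1289 = 6657, q_5 = 2*633 + 304 = 1570.
  i=6: a_6=2, p_6 = 2*6657 + 2684 = 15998, q_6 = 2*1570 + 633 = 3773.
  i=7: a_7=11, p_7 = 11*15998 + 6657 = 182635, q_7 = 11*3773 + 1570 = 43073.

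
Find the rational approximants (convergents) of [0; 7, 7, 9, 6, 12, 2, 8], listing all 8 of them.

Using the convergent recurrence p_i = a_i*p_{i-1} + p_{i-2}, q_i = a_i*q_{i-1} + q_{i-2} with p_{-2}=0, p_{-1}=1, q_{-2}=1, q_{-1}=0:
  i=0: a_0=0, p_0 = 0*1 + 0 = 0, q_0 = 0*0 + 1 = 1.
  i=1: a_1=7, p_1 = 7*0 + 1 = 1, q_1 = 7*1 + 0 = 7.
  i=2: a_2=7, p_2 = 7*1 + 0 = 7, q_2 = 7*7 + 1 = 50.
  i=3: a_3=9, p_3 = 9*7 + 1 = 64, q_3 = 9*50 + 7 = 457.
  i=4: a_4=6, p_4 = 6*64 + 7 = 391, q_4 = 6*457 + 50 = 2792.
  i=5: a_5=12, p_5 = 12*391 + 64 = 4756, q_5 = 12*2792 + 457 = 33961.
  i=6: a_6=2, p_6 = 2*4756 + 391 = 9903, q_6 = 2*33961 + 2792 = 70714.
  i=7: a_7=8, p_7 = 8*9903 + 4756 = 83980, q_7 = 8*70714 + 33961 = 599673.

0/1, 1/7, 7/50, 64/457, 391/2792, 4756/33961, 9903/70714, 83980/599673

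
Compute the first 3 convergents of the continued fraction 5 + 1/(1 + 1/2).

5/1, 6/1, 17/3

Using the convergent recurrence p_i = a_i*p_{i-1} + p_{i-2}, q_i = a_i*q_{i-1} + q_{i-2} with p_{-2}=0, p_{-1}=1, q_{-2}=1, q_{-1}=0:
  i=0: a_0=5, p_0 = 5*1 + 0 = 5, q_0 = 5*0 + 1 = 1.
  i=1: a_1=1, p_1 = 1*5 + 1 = 6, q_1 = 1*1 + 0 = 1.
  i=2: a_2=2, p_2 = 2*6 + 5 = 17, q_2 = 2*1 + 1 = 3.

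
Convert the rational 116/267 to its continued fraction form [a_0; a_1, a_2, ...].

[0; 2, 3, 3, 5, 2]

Run the Euclidean algorithm on 116 and 267; the successive quotients are the partial quotients a_0, a_1, ... (each step inverts the fractional part left over by the previous one):
  116 = 0*267 + 116, so a_0 = 0.
  267 = 2*116 + 35, so a_1 = 2.
  116 = 3*35 + 11, so a_2 = 3.
  35 = 3*11 + 2, so a_3 = 3.
  11 = 5*2 + 1, so a_4 = 5.
  2 = 2*1 + 0, so a_5 = 2.
The remainder reaches 0 after 6 divisions, so the expansion has 6 partial quotients, read off in order.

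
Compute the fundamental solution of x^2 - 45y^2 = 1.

First expand sqrt(45) as a continued fraction. With x_i = (sqrt(45) + m_i)/d_i and (m_0, d_0) = (0, 1): a_0 = floor(sqrt(45)) = 6, since 6^2 = 36 <= 45 < 49 = 7^2.
Iterate m_{i+1} = d_i*a_i - m_i, d_{i+1} = (45 - m_{i+1}^2)/d_i, a_{i+1} = floor((a_0 + m_{i+1})/d_{i+1}):
  m_1 = 1*6 - 0 = 6, d_1 = (45 - 6^2)/1 = 9/1 = 9, a_1 = floor((6 + 6)/9) = 1.
  m_2 = 9*1 - 6 = 3, d_2 = (45 - 3^2)/9 = 36/9 = 4, a_2 = floor((6 + 3)/4) = 2.
  m_3 = 4*2 - 3 = 5, d_3 = (45 - 5^2)/4 = 20/4 = 5, a_3 = floor((6 + 5)/5) = 2.
  m_4 = 5*2 - 5 = 5, d_4 = (45 - 5^2)/5 = 20/5 = 4, a_4 = floor((6 + 5)/4) = 2.
  m_5 = 4*2 - 5 = 3, d_5 = (45 - 3^2)/4 = 36/4 = 9, a_5 = floor((6 + 3)/9) = 1.
  m_6 = 9*1 - 3 = 6, d_6 = (45 - 6^2)/9 = 9/9 = 1, a_6 = floor((6 + 6)/1) = 12.
  m_7 = 1*12 - 6 = 6, d_7 = (45 - 6^2)/1 = 9/1 = 9: (m_7, d_7) = (m_1, d_1) = (6, 9), so from here the quotients repeat a_1, ..., a_6; the period length is 6.
So sqrt(45) = [6; (1, 2, 2, 2, 1, 12)] with period length k = 6.
k is even, so the fundamental solution of x^2 - 45y^2 = 1 is (p_{k-1}, q_{k-1}) = (p_5, q_5); compute convergents through index 5.
Convergents (p_i = a_i*p_{i-1} + p_{i-2}, q_i = a_i*q_{i-1} + q_{i-2} with p_{-2}=0, p_{-1}=1, q_{-2}=1, q_{-1}=0):
  i=0: a_0=6, p_0 = 6*1 + 0 = 6, q_0 = 6*0 + 1 = 1.
  i=1: a_1=1, p_1 = 1*6 + 1 = 7, q_1 = 1*1 + 0 = 1.
  i=2: a_2=2, p_2 = 2*7 + 6 = 20, q_2 = 2*1 + 1 = 3.
  i=3: a_3=2, p_3 = 2*20 + 7 = 47, q_3 = 2*3 + 1 = 7.
  i=4: a_4=2, p_4 = 2*47 + 20 = 114, q_4 = 2*7 + 3 = 17.
  i=5: a_5=1, p_5 = 1*114 + 47 = 161, q_5 = 1*17 + 7 = 24.
Check: 161^2 - 45*24^2 = 25921 - 25920 = 1, so (x, y) = (161, 24) solves the equation, and by the theorem it is the least positive solution.

(x, y) = (161, 24)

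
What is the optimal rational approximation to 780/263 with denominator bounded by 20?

Expand x = 780/263 as a continued fraction with the Euclidean algorithm:
  780 = 2*263 + 254, so a_0 = 2.
  263 = 1*254 + 9, so a_1 = 1.
  254 = 28*9 + 2, so a_2 = 28.
  9 = 4*2 + 1, so a_3 = 4.
  2 = 2*1 + 0, so a_4 = 2.
so x = [2; 1, 28, 4, 2].
Convergents (p_i = a_i*p_{i-1} + p_{i-2}, q_i = a_i*q_{i-1} + q_{i-2} with p_{-2}=0, p_{-1}=1, q_{-2}=1, q_{-1}=0), until the denominator exceeds 20:
  i=0: a_0=2, p_0 = 2*1 + 0 = 2, q_0 = 2*0 + 1 = 1.
  i=1: a_1=1, p_1 = 1*2 + 1 = 3, q_1 = 1*1 + 0 = 1.
  i=2: a_2=28, p_2 = 28*3 + 2 = 86, q_2 = 28*1 + 1 = 29.
q_2 = 29 > 20, so the last convergent with denominator <= 20 is p_1/q_1 = 3/1.
The closest fraction with denominator <= 20 is either p_1/q_1 or the intermediate fraction (k*p_1 + p_0)/(k*q_1 + q_0) with the largest k >= 1 whose denominator stays <= 20; these approach x as k grows, and every other convergent or intermediate fraction in range is farther away.
Largest k: floor((20 - q_0)/q_1) = floor((20 - 1)/1) = 19.
That gives (19*3 + 2)/(19*1 + 1) = 59/20.
Compare the errors: |x - 3/1| = |780*1 - 3*263|/(263*1) = 9/263, and |x - 59/20| = |780*20 - 59*263|/(263*20) = 83/5260.
Cross-multiplying, 83*263 = 21829 < 47340 = 9*5260, so 83/5260 is smaller: the intermediate fraction 59/20 is closer to x than 3/1.

59/20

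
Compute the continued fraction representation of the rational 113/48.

Run the Euclidean algorithm on 113 and 48; the successive quotients are the partial quotients a_0, a_1, ... (each step inverts the fractional part left over by the previous one):
  113 = 2*48 + 17, so a_0 = 2.
  48 = 2*17 + 14, so a_1 = 2.
  17 = 1*14 + 3, so a_2 = 1.
  14 = 4*3 + 2, so a_3 = 4.
  3 = 1*2 + 1, so a_4 = 1.
  2 = 2*1 + 0, so a_5 = 2.
The remainder reaches 0 after 6 divisions, so the expansion has 6 partial quotients, read off in order.

[2; 2, 1, 4, 1, 2]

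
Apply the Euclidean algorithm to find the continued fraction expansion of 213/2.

[106; 2]

Run the Euclidean algorithm on 213 and 2; the successive quotients are the partial quotients a_0, a_1, ... (each step inverts the fractional part left over by the previous one):
  213 = 106*2 + 1, so a_0 = 106.
  2 = 2*1 + 0, so a_1 = 2.
The remainder reaches 0 after 2 divisions, so the expansion has 2 partial quotients, read off in order.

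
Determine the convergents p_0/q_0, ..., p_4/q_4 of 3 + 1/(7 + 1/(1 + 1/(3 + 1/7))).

3/1, 22/7, 25/8, 97/31, 704/225

Using the convergent recurrence p_i = a_i*p_{i-1} + p_{i-2}, q_i = a_i*q_{i-1} + q_{i-2} with p_{-2}=0, p_{-1}=1, q_{-2}=1, q_{-1}=0:
  i=0: a_0=3, p_0 = 3*1 + 0 = 3, q_0 = 3*0 + 1 = 1.
  i=1: a_1=7, p_1 = 7*3 + 1 = 22, q_1 = 7*1 + 0 = 7.
  i=2: a_2=1, p_2 = 1*22 + 3 = 25, q_2 = 1*7 + 1 = 8.
  i=3: a_3=3, p_3 = 3*25 + 22 = 97, q_3 = 3*8 + 7 = 31.
  i=4: a_4=7, p_4 = 7*97 + 25 = 704, q_4 = 7*31 + 8 = 225.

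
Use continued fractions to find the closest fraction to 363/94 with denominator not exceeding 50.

Expand x = 363/94 as a continued fraction with the Euclidean algorithm:
  363 = 3*94 + 81, so a_0 = 3.
  94 = 1*81 + 13, so a_1 = 1.
  81 = 6*13 + 3, so a_2 = 6.
  13 = 4*3 + 1, so a_3 = 4.
  3 = 3*1 + 0, so a_4 = 3.
so x = [3; 1, 6, 4, 3].
Convergents (p_i = a_i*p_{i-1} + p_{i-2}, q_i = a_i*q_{i-1} + q_{i-2} with p_{-2}=0, p_{-1}=1, q_{-2}=1, q_{-1}=0), until the denominator exceeds 50:
  i=0: a_0=3, p_0 = 3*1 + 0 = 3, q_0 = 3*0 + 1 = 1.
  i=1: a_1=1, p_1 = 1*3 + 1 = 4, q_1 = 1*1 + 0 = 1.
  i=2: a_2=6, p_2 = 6*4 + 3 = 27, q_2 = 6*1 + 1 = 7.
  i=3: a_3=4, p_3 = 4*27 + 4 = 112, q_3 = 4*7 + 1 = 29.
  i=4: a_4=3, p_4 = 3*112 + 27 = 363, q_4 = 3*29 + 7 = 94.
q_4 = 94 > 50, so the last convergent with denominator <= 50 is p_3/q_3 = 112/29.
The closest fraction with denominator <= 50 is either p_3/q_3 or the intermediate fraction (k*p_3 + p_2)/(k*q_3 + q_2) with the largest k >= 1 whose denominator stays <= 50; these approach x as k grows, and every other convergent or intermediate fraction in range is farther away.
Largest k: floor((50 - q_2)/q_3) = floor((50 - 7)/29) = 1.
That gives (1*112 + 27)/(1*29 + 7) = 139/36.
Compare the errors: |x - 112/29| = |363*29 - 112*94|/(94*29) = 1/2726, and |x - 139/36| = |363*36 - 139*94|/(94*36) = 2/3384.
Cross-multiplying, 1*3384 = 3384 < 5452 = 2*2726, so 1/2726 is smaller: the convergent 112/29 is closer to x than 139/36.

112/29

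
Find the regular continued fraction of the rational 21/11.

Run the Euclidean algorithm on 21 and 11; the successive quotients are the partial quotients a_0, a_1, ... (each step inverts the fractional part left over by the previous one):
  21 = 1*11 + 10, so a_0 = 1.
  11 = 1*10 + 1, so a_1 = 1.
  10 = 10*1 + 0, so a_2 = 10.
The remainder reaches 0 after 3 divisions, so the expansion has 3 partial quotients, read off in order.

[1; 1, 10]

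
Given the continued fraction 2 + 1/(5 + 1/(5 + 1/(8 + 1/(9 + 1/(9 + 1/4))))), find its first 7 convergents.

2/1, 11/5, 57/26, 467/213, 4260/1943, 38807/17700, 159488/72743

Using the convergent recurrence p_i = a_i*p_{i-1} + p_{i-2}, q_i = a_i*q_{i-1} + q_{i-2} with p_{-2}=0, p_{-1}=1, q_{-2}=1, q_{-1}=0:
  i=0: a_0=2, p_0 = 2*1 + 0 = 2, q_0 = 2*0 + 1 = 1.
  i=1: a_1=5, p_1 = 5*2 + 1 = 11, q_1 = 5*1 + 0 = 5.
  i=2: a_2=5, p_2 = 5*11 + 2 = 57, q_2 = 5*5 + 1 = 26.
  i=3: a_3=8, p_3 = 8*57 + 11 = 467, q_3 = 8*26 + 5 = 213.
  i=4: a_4=9, p_4 = 9*467 + 57 = 4260, q_4 = 9*213 + 26 = 1943.
  i=5: a_5=9, p_5 = 9*4260 + 467 = 38807, q_5 = 9*1943 + 213 = 17700.
  i=6: a_6=4, p_6 = 4*38807 + 4260 = 159488, q_6 = 4*17700 + 1943 = 72743.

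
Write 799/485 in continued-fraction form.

[1; 1, 1, 1, 5, 9, 3]

Run the Euclidean algorithm on 799 and 485; the successive quotients are the partial quotients a_0, a_1, ... (each step inverts the fractional part left over by the previous one):
  799 = 1*485 + 314, so a_0 = 1.
  485 = 1*314 + 171, so a_1 = 1.
  314 = 1*171 + 143, so a_2 = 1.
  171 = 1*143 + 28, so a_3 = 1.
  143 = 5*28 + 3, so a_4 = 5.
  28 = 9*3 + 1, so a_5 = 9.
  3 = 3*1 + 0, so a_6 = 3.
The remainder reaches 0 after 7 divisions, so the expansion has 7 partial quotients, read off in order.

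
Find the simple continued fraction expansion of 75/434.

[0; 5, 1, 3, 1, 2, 5]

Run the Euclidean algorithm on 75 and 434; the successive quotients are the partial quotients a_0, a_1, ... (each step inverts the fractional part left over by the previous one):
  75 = 0*434 + 75, so a_0 = 0.
  434 = 5*75 + 59, so a_1 = 5.
  75 = 1*59 + 16, so a_2 = 1.
  59 = 3*16 + 11, so a_3 = 3.
  16 = 1*11 + 5, so a_4 = 1.
  11 = 2*5 + 1, so a_5 = 2.
  5 = 5*1 + 0, so a_6 = 5.
The remainder reaches 0 after 7 divisions, so the expansion has 7 partial quotients, read off in order.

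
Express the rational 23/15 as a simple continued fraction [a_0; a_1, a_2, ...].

[1; 1, 1, 7]

Run the Euclidean algorithm on 23 and 15; the successive quotients are the partial quotients a_0, a_1, ... (each step inverts the fractional part left over by the previous one):
  23 = 1*15 + 8, so a_0 = 1.
  15 = 1*8 + 7, so a_1 = 1.
  8 = 1*7 + 1, so a_2 = 1.
  7 = 7*1 + 0, so a_3 = 7.
The remainder reaches 0 after 4 divisions, so the expansion has 4 partial quotients, read off in order.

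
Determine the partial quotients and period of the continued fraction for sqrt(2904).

Write x_i = (sqrt(2904) + m_i)/d_i with (m_0, d_0) = (0, 1). a_0 = floor(sqrt(2904)) = 53, since 53^2 = 2809 <= 2904 < 2916 = 54^2.
Iterate m_{i+1} = d_i*a_i - m_i, d_{i+1} = (2904 - m_{i+1}^2)/d_i, a_{i+1} = floor((a_0 + m_{i+1})/d_{i+1}):
  m_1 = 1*53 - 0 = 53, d_1 = (2904 - 53^2)/1 = 95/1 = 95, a_1 = floor((53 + 53)/95) = 1.
  m_2 = 95*1 - 53 = 42, d_2 = (2904 - 42^2)/95 = 1140/95 = 12, a_2 = floor((53 + 42)/12) = 7.
  m_3 = 12*7 - 42 = 42, d_3 = (2904 - 42^2)/12 = 1140/12 = 95, a_3 = floor((53 + 42)/95) = 1.
  m_4 = 95*1 - 42 = 53, d_4 = (2904 - 53^2)/95 = 95/95 = 1, a_4 = floor((53 + 53)/1) = 106.
  m_5 = 1*106 - 53 = 53, d_5 = (2904 - 53^2)/1 = 95/1 = 95: (m_5, d_5) = (m_1, d_1) = (53, 95), so from here the quotients repeat a_1, ..., a_4; the period length is 4.
Hence the expansion of sqrt(2904) is a_0 = 53 followed by the repeating block 1, 7, 1, 106 (period 4).

[53; (1, 7, 1, 106)]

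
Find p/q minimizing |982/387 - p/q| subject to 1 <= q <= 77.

Expand x = 982/387 as a continued fraction with the Euclidean algorithm:
  982 = 2*387 + 208, so a_0 = 2.
  387 = 1*208 + 179, so a_1 = 1.
  208 = 1*179 + 29, so a_2 = 1.
  179 = 6*29 + 5, so a_3 = 6.
  29 = 5*5 + 4, so a_4 = 5.
  5 = 1*4 + 1, so a_5 = 1.
  4 = 4*1 + 0, so a_6 = 4.
so x = [2; 1, 1, 6, 5, 1, 4].
Convergents (p_i = a_i*p_{i-1} + p_{i-2}, q_i = a_i*q_{i-1} + q_{i-2} with p_{-2}=0, p_{-1}=1, q_{-2}=1, q_{-1}=0), until the denominator exceeds 77:
  i=0: a_0=2, p_0 = 2*1 + 0 = 2, q_0 = 2*0 + 1 = 1.
  i=1: a_1=1, p_1 = 1*2 + 1 = 3, q_1 = 1*1 + 0 = 1.
  i=2: a_2=1, p_2 = 1*3 + 2 = 5, q_2 = 1*1 + 1 = 2.
  i=3: a_3=6, p_3 = 6*5 + 3 = 33, q_3 = 6*2 + 1 = 13.
  i=4: a_4=5, p_4 = 5*33 + 5 = 170, q_4 = 5*13 + 2 = 67.
  i=5: a_5=1, p_5 = 1*170 + 33 = 203, q_5 = 1*67 + 13 = 80.
q_5 = 80 > 77, so the last convergent with denominator <= 77 is p_4/q_4 = 170/67.
The closest fraction with denominator <= 77 is either p_4/q_4 or the intermediate fraction (k*p_4 + p_3)/(k*q_4 + q_3) with the largest k >= 1 whose denominator stays <= 77; these approach x as k grows, and every other convergent or intermediate fraction in range is farther away.
Largest k: floor((77 - q_3)/q_4) = floor((77 - 13)/67) = 0.
Since k = 0, no intermediate fraction beyond p_4/q_4 has denominator <= 77, so the convergent 170/67 is the closest (its error is |982*67 - 170*387|/(387*67) = 4/25929).

170/67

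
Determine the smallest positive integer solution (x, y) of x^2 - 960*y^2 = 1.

(x, y) = (31, 1)

First expand sqrt(960) as a continued fraction. With x_i = (sqrt(960) + m_i)/d_i and (m_0, d_0) = (0, 1): a_0 = floor(sqrt(960)) = 30, since 30^2 = 900 <= 960 < 961 = 31^2.
Iterate m_{i+1} = d_i*a_i - m_i, d_{i+1} = (960 - m_{i+1}^2)/d_i, a_{i+1} = floor((a_0 + m_{i+1})/d_{i+1}):
  m_1 = 1*30 - 0 = 30, d_1 = (960 - 30^2)/1 = 60/1 = 60, a_1 = floor((30 + 30)/60) = 1.
  m_2 = 60*1 - 30 = 30, d_2 = (960 - 30^2)/60 = 60/60 = 1, a_2 = floor((30 + 30)/1) = 60.
  m_3 = 1*60 - 30 = 30, d_3 = (960 - 30^2)/1 = 60/1 = 60: (m_3, d_3) = (m_1, d_1) = (30, 60), so from here the quotients repeat a_1, a_2; the period length is 2.
So sqrt(960) = [30; (1, 60)] with period length k = 2.
k is even, so the fundamental solution of x^2 - 960y^2 = 1 is (p_{k-1}, q_{k-1}) = (p_1, q_1); compute convergents through index 1.
Convergents (p_i = a_i*p_{i-1} + p_{i-2}, q_i = a_i*q_{i-1} + q_{i-2} with p_{-2}=0, p_{-1}=1, q_{-2}=1, q_{-1}=0):
  i=0: a_0=30, p_0 = 30*1 + 0 = 30, q_0 = 30*0 + 1 = 1.
  i=1: a_1=1, p_1 = 1*30 + 1 = 31, q_1 = 1*1 + 0 = 1.
Check: 31^2 - 960*1^2 = 961 - 960 = 1, so (x, y) = (31, 1) solves the equation, and by the theorem it is the least positive solution.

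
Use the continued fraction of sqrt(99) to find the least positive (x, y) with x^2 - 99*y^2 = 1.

(x, y) = (10, 1)

First expand sqrt(99) as a continued fraction. With x_i = (sqrt(99) + m_i)/d_i and (m_0, d_0) = (0, 1): a_0 = floor(sqrt(99)) = 9, since 9^2 = 81 <= 99 < 100 = 10^2.
Iterate m_{i+1} = d_i*a_i - m_i, d_{i+1} = (99 - m_{i+1}^2)/d_i, a_{i+1} = floor((a_0 + m_{i+1})/d_{i+1}):
  m_1 = 1*9 - 0 = 9, d_1 = (99 - 9^2)/1 = 18/1 = 18, a_1 = floor((9 + 9)/18) = 1.
  m_2 = 18*1 - 9 = 9, d_2 = (99 - 9^2)/18 = 18/18 = 1, a_2 = floor((9 + 9)/1) = 18.
  m_3 = 1*18 - 9 = 9, d_3 = (99 - 9^2)/1 = 18/1 = 18: (m_3, d_3) = (m_1, d_1) = (9, 18), so from here the quotients repeat a_1, a_2; the period length is 2.
So sqrt(99) = [9; (1, 18)] with period length k = 2.
k is even, so the fundamental solution of x^2 - 99y^2 = 1 is (p_{k-1}, q_{k-1}) = (p_1, q_1); compute convergents through index 1.
Convergents (p_i = a_i*p_{i-1} + p_{i-2}, q_i = a_i*q_{i-1} + q_{i-2} with p_{-2}=0, p_{-1}=1, q_{-2}=1, q_{-1}=0):
  i=0: a_0=9, p_0 = 9*1 + 0 = 9, q_0 = 9*0 + 1 = 1.
  i=1: a_1=1, p_1 = 1*9 + 1 = 10, q_1 = 1*1 + 0 = 1.
Check: 10^2 - 99*1^2 = 100 - 99 = 1, so (x, y) = (10, 1) solves the equation, and by the theorem it is the least positive solution.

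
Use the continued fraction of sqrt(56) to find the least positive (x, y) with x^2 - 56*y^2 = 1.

(x, y) = (15, 2)

First expand sqrt(56) as a continued fraction. With x_i = (sqrt(56) + m_i)/d_i and (m_0, d_0) = (0, 1): a_0 = floor(sqrt(56)) = 7, since 7^2 = 49 <= 56 < 64 = 8^2.
Iterate m_{i+1} = d_i*a_i - m_i, d_{i+1} = (56 - m_{i+1}^2)/d_i, a_{i+1} = floor((a_0 + m_{i+1})/d_{i+1}):
  m_1 = 1*7 - 0 = 7, d_1 = (56 - 7^2)/1 = 7/1 = 7, a_1 = floor((7 + 7)/7) = 2.
  m_2 = 7*2 - 7 = 7, d_2 = (56 - 7^2)/7 = 7/7 = 1, a_2 = floor((7 + 7)/1) = 14.
  m_3 = 1*14 - 7 = 7, d_3 = (56 - 7^2)/1 = 7/1 = 7: (m_3, d_3) = (m_1, d_1) = (7, 7), so from here the quotients repeat a_1, a_2; the period length is 2.
So sqrt(56) = [7; (2, 14)] with period length k = 2.
k is even, so the fundamental solution of x^2 - 56y^2 = 1 is (p_{k-1}, q_{k-1}) = (p_1, q_1); compute convergents through index 1.
Convergents (p_i = a_i*p_{i-1} + p_{i-2}, q_i = a_i*q_{i-1} + q_{i-2} with p_{-2}=0, p_{-1}=1, q_{-2}=1, q_{-1}=0):
  i=0: a_0=7, p_0 = 7*1 + 0 = 7, q_0 = 7*0 + 1 = 1.
  i=1: a_1=2, p_1 = 2*7 + 1 = 15, q_1 = 2*1 + 0 = 2.
Check: 15^2 - 56*2^2 = 225 - 224 = 1, so (x, y) = (15, 2) solves the equation, and by the theorem it is the least positive solution.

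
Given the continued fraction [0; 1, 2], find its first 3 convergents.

0/1, 1/1, 2/3

Using the convergent recurrence p_i = a_i*p_{i-1} + p_{i-2}, q_i = a_i*q_{i-1} + q_{i-2} with p_{-2}=0, p_{-1}=1, q_{-2}=1, q_{-1}=0:
  i=0: a_0=0, p_0 = 0*1 + 0 = 0, q_0 = 0*0 + 1 = 1.
  i=1: a_1=1, p_1 = 1*0 + 1 = 1, q_1 = 1*1 + 0 = 1.
  i=2: a_2=2, p_2 = 2*1 + 0 = 2, q_2 = 2*1 + 1 = 3.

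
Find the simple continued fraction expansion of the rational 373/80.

[4; 1, 1, 1, 26]

Run the Euclidean algorithm on 373 and 80; the successive quotients are the partial quotients a_0, a_1, ... (each step inverts the fractional part left over by the previous one):
  373 = 4*80 + 53, so a_0 = 4.
  80 = 1*53 + 27, so a_1 = 1.
  53 = 1*27 + 26, so a_2 = 1.
  27 = 1*26 + 1, so a_3 = 1.
  26 = 26*1 + 0, so a_4 = 26.
The remainder reaches 0 after 5 divisions, so the expansion has 5 partial quotients, read off in order.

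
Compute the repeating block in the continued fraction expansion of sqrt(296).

[17; (4, 1, 7, 1, 4, 34)]

Write x_i = (sqrt(296) + m_i)/d_i with (m_0, d_0) = (0, 1). a_0 = floor(sqrt(296)) = 17, since 17^2 = 289 <= 296 < 324 = 18^2.
Iterate m_{i+1} = d_i*a_i - m_i, d_{i+1} = (296 - m_{i+1}^2)/d_i, a_{i+1} = floor((a_0 + m_{i+1})/d_{i+1}):
  m_1 = 1*17 - 0 = 17, d_1 = (296 - 17^2)/1 = 7/1 = 7, a_1 = floor((17 + 17)/7) = 4.
  m_2 = 7*4 - 17 = 11, d_2 = (296 - 11^2)/7 = 175/7 = 25, a_2 = floor((17 + 11)/25) = 1.
  m_3 = 25*1 - 11 = 14, d_3 = (296 - 14^2)/25 = 100/25 = 4, a_3 = floor((17 + 14)/4) = 7.
  m_4 = 4*7 - 14 = 14, d_4 = (296 - 14^2)/4 = 100/4 = 25, a_4 = floor((17 + 14)/25) = 1.
  m_5 = 25*1 - 14 = 11, d_5 = (296 - 11^2)/25 = 175/25 = 7, a_5 = floor((17 + 11)/7) = 4.
  m_6 = 7*4 - 11 = 17, d_6 = (296 - 17^2)/7 = 7/7 = 1, a_6 = floor((17 + 17)/1) = 34.
  m_7 = 1*34 - 17 = 17, d_7 = (296 - 17^2)/1 = 7/1 = 7: (m_7, d_7) = (m_1, d_1) = (17, 7), so from here the quotients repeat a_1, ..., a_6; the period length is 6.
Hence the expansion of sqrt(296) is a_0 = 17 followed by the repeating block 4, 1, 7, 1, 4, 34 (period 6).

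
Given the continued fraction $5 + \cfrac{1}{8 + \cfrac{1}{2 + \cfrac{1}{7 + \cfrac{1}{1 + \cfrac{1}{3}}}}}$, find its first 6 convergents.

Using the convergent recurrence p_i = a_i*p_{i-1} + p_{i-2}, q_i = a_i*q_{i-1} + q_{i-2} with p_{-2}=0, p_{-1}=1, q_{-2}=1, q_{-1}=0:
  i=0: a_0=5, p_0 = 5*1 + 0 = 5, q_0 = 5*0 + 1 = 1.
  i=1: a_1=8, p_1 = 8*5 + 1 = 41, q_1 = 8*1 + 0 = 8.
  i=2: a_2=2, p_2 = 2*41 + 5 = 87, q_2 = 2*8 + 1 = 17.
  i=3: a_3=7, p_3 = 7*87 + 41 = 650, q_3 = 7*17 + 8 = 127.
  i=4: a_4=1, p_4 = 1*650 + 87 = 737, q_4 = 1*127 + 17 = 144.
  i=5: a_5=3, p_5 = 3*737 + 650 = 2861, q_5 = 3*144 + 127 = 559.

5/1, 41/8, 87/17, 650/127, 737/144, 2861/559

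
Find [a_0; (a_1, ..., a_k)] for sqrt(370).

Write x_i = (sqrt(370) + m_i)/d_i with (m_0, d_0) = (0, 1). a_0 = floor(sqrt(370)) = 19, since 19^2 = 361 <= 370 < 400 = 20^2.
Iterate m_{i+1} = d_i*a_i - m_i, d_{i+1} = (370 - m_{i+1}^2)/d_i, a_{i+1} = floor((a_0 + m_{i+1})/d_{i+1}):
  m_1 = 1*19 - 0 = 19, d_1 = (370 - 19^2)/1 = 9/1 = 9, a_1 = floor((19 + 19)/9) = 4.
  m_2 = 9*4 - 19 = 17, d_2 = (370 - 17^2)/9 = 81/9 = 9, a_2 = floor((19 + 17)/9) = 4.
  m_3 = 9*4 - 17 = 19, d_3 = (370 - 19^2)/9 = 9/9 = 1, a_3 = floor((19 + 19)/1) = 38.
  m_4 = 1*38 - 19 = 19, d_4 = (370 - 19^2)/1 = 9/1 = 9: (m_4, d_4) = (m_1, d_1) = (19, 9), so from here the quotients repeat a_1, ..., a_3; the period length is 3.
Hence the expansion of sqrt(370) is a_0 = 19 followed by the repeating block 4, 4, 38 (period 3).

[19; (4, 4, 38)]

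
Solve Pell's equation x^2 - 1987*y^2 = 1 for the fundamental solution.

(x, y) = (2163842, 48543)

First expand sqrt(1987) as a continued fraction. With x_i = (sqrt(1987) + m_i)/d_i and (m_0, d_0) = (0, 1): a_0 = floor(sqrt(1987)) = 44, since 44^2 = 1936 <= 1987 < 2025 = 45^2.
Iterate m_{i+1} = d_i*a_i - m_i, d_{i+1} = (1987 - m_{i+1}^2)/d_i, a_{i+1} = floor((a_0 + m_{i+1})/d_{i+1}):
  m_1 = 1*44 - 0 = 44, d_1 = (1987 - 44^2)/1 = 51/1 = 51, a_1 = floor((44 + 44)/51) = 1.
  m_2 = 51*1 - 44 = 7, d_2 = (1987 - 7^2)/51 = 1938/51 = 38, a_2 = floor((44 + 7)/38) = 1.
  m_3 = 38*1 - 7 = 31, d_3 = (1987 - 31^2)/38 = 1026/38 = 27, a_3 = floor((44 + 31)/27) = 2.
  m_4 = 27*2 - 31 = 23, d_4 = (1987 - 23^2)/27 = 1458/27 = 54, a_4 = floor((44 + 23)/54) = 1.
  m_5 = 54*1 - 23 = 31, d_5 = (1987 - 31^2)/54 = 1026/54 = 19, a_5 = floor((44 + 31)/19) = 3.
  m_6 = 19*3 - 31 = 26, d_6 = (1987 - 26^2)/19 = 1311/19 = 69, a_6 = floor((44 + 26)/69) = 1.
  m_7 = 69*1 - 26 = 43, d_7 = (1987 - 43^2)/69 = 138/69 = 2, a_7 = floor((44 + 43)/2) = 43.
  m_8 = 2*43 - 43 = 43, d_8 = (1987 - 43^2)/2 = 138/2 = 69, a_8 = floor((44 + 43)/69) = 1.
  m_9 = 69*1 - 43 = 26, d_9 = (1987 - 26^2)/69 = 1311/69 = 19, a_9 = floor((44 + 26)/19) = 3.
  m_10 = 19*3 - 26 = 31, d_10 = (1987 - 31^2)/19 = 1026/19 = 54, a_10 = floor((44 + 31)/54) = 1.
  m_11 = 54*1 - 31 = 23, d_11 = (1987 - 23^2)/54 = 1458/54 = 27, a_11 = floor((44 + 23)/27) = 2.
  m_12 = 27*2 - 23 = 31, d_12 = (1987 - 31^2)/27 = 1026/27 = 38, a_12 = floor((44 + 31)/38) = 1.
  m_13 = 38*1 - 31 = 7, d_13 = (1987 - 7^2)/38 = 1938/38 = 51, a_13 = floor((44 + 7)/51) = 1.
  m_14 = 51*1 - 7 = 44, d_14 = (1987 - 44^2)/51 = 51/51 = 1, a_14 = floor((44 + 44)/1) = 88.
  m_15 = 1*88 - 44 = 44, d_15 = (1987 - 44^2)/1 = 51/1 = 51: (m_15, d_15) = (m_1, d_1) = (44, 51), so from here the quotients repeat a_1, ..., a_14; the period length is 14.
So sqrt(1987) = [44; (1, 1, 2, 1, 3, 1, 43, 1, 3, 1, 2, 1, 1, 88)] with period length k = 14.
k is even, so the fundamental solution of x^2 - 1987y^2 = 1 is (p_{k-1}, q_{k-1}) = (p_13, q_13); compute convergents through index 13.
Convergents (p_i = a_i*p_{i-1} + p_{i-2}, q_i = a_i*q_{i-1} + q_{i-2} with p_{-2}=0, p_{-1}=1, q_{-2}=1, q_{-1}=0):
  i=0: a_0=44, p_0 = 44*1 + 0 = 44, q_0 = 44*0 + 1 = 1.
  i=1: a_1=1, p_1 = 1*44 + 1 = 45, q_1 = 1*1 + 0 = 1.
  i=2: a_2=1, p_2 = 1*45 + 44 = 89, q_2 = 1*1 + 1 = 2.
  i=3: a_3=2, p_3 = 2*89 + 45 = 223, q_3 = 2*2 + 1 = 5.
  i=4: a_4=1, p_4 = 1*223 + 89 = 312, q_4 = 1*5 + 2 = 7.
  i=5: a_5=3, p_5 = 3*312 + 223 = 1159, q_5 = 3*7 + 5 = 26.
  i=6: a_6=1, p_6 = 1*1159 + 312 = 1471, q_6 = 1*26 + 7 = 33.
  i=7: a_7=43, p_7 = 43*1471 + 1159 = 64412, q_7 = 43*33 + 26 = 1445.
  i=8: a_8=1, p_8 = 1*64412 + 1471 = 65883, q_8 = 1*1445 + 33 = 1478.
  i=9: a_9=3, p_9 = 3*65883 + 64412 = 262061, q_9 = 3*1478 + 1445 = 5879.
  i=10: a_10=1, p_10 = 1*262061 + 65883 = 327944, q_10 = 1*5879 + 1478 = 7357.
  i=11: a_11=2, p_11 = 2*327944 + 262061 = 917949, q_11 = 2*7357 + 5879 = 20593.
  i=12: a_12=1, p_12 = 1*917949 + 327944 = 1245893, q_12 = 1*20593 + 7357 = 27950.
  i=13: a_13=1, p_13 = 1*1245893 + 917949 = 2163842, q_13 = 1*27950 + 20593 = 48543.
Check: 2163842^2 - 1987*48543^2 = 4682212200964 - 4682212200963 = 1, so (x, y) = (2163842, 48543) solves the equation, and by the theorem it is the least positive solution.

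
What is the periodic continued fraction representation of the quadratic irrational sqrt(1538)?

Write x_i = (sqrt(1538) + m_i)/d_i with (m_0, d_0) = (0, 1). a_0 = floor(sqrt(1538)) = 39, since 39^2 = 1521 <= 1538 < 1600 = 40^2.
Iterate m_{i+1} = d_i*a_i - m_i, d_{i+1} = (1538 - m_{i+1}^2)/d_i, a_{i+1} = floor((a_0 + m_{i+1})/d_{i+1}):
  m_1 = 1*39 - 0 = 39, d_1 = (1538 - 39^2)/1 = 17/1 = 17, a_1 = floor((39 + 39)/17) = 4.
  m_2 = 17*4 - 39 = 29, d_2 = (1538 - 29^2)/17 = 697/17 = 41, a_2 = floor((39 + 29)/41) = 1.
  m_3 = 41*1 - 29 = 12, d_3 = (1538 - 12^2)/41 = 1394/41 = 34, a_3 = floor((39 + 12)/34) = 1.
  m_4 = 34*1 - 12 = 22, d_4 = (1538 - 22^2)/34 = 1054/34 = 31, a_4 = floor((39 + 22)/31) = 1.
  m_5 = 31*1 - 22 = 9, d_5 = (1538 - 9^2)/31 = 1457/31 = 47, a_5 = floor((39 + 9)/47) = 1.
  m_6 = 47*1 - 9 = 38, d_6 = (1538 - 38^2)/47 = 94/47 = 2, a_6 = floor((39 + 38)/2) = 38.
  m_7 = 2*38 - 38 = 38, d_7 = (1538 - 38^2)/2 = 94/2 = 47, a_7 = floor((39 + 38)/47) = 1.
  m_8 = 47*1 - 38 = 9, d_8 = (1538 - 9^2)/47 = 1457/47 = 31, a_8 = floor((39 + 9)/31) = 1.
  m_9 = 31*1 - 9 = 22, d_9 = (1538 - 22^2)/31 = 1054/31 = 34, a_9 = floor((39 + 22)/34) = 1.
  m_10 = 34*1 - 22 = 12, d_10 = (1538 - 12^2)/34 = 1394/34 = 41, a_10 = floor((39 + 12)/41) = 1.
  m_11 = 41*1 - 12 = 29, d_11 = (1538 - 29^2)/41 = 697/41 = 17, a_11 = floor((39 + 29)/17) = 4.
  m_12 = 17*4 - 29 = 39, d_12 = (1538 - 39^2)/17 = 17/17 = 1, a_12 = floor((39 + 39)/1) = 78.
  m_13 = 1*78 - 39 = 39, d_13 = (1538 - 39^2)/1 = 17/1 = 17: (m_13, d_13) = (m_1, d_1) = (39, 17), so from here the quotients repeat a_1, ..., a_12; the period length is 12.
Hence the expansion of sqrt(1538) is a_0 = 39 followed by the repeating block 4, 1, 1, 1, 1, 38, 1, 1, 1, 1, 4, 78 (period 12).

[39; (4, 1, 1, 1, 1, 38, 1, 1, 1, 1, 4, 78)]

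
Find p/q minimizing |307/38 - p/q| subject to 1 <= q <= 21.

Expand x = 307/38 as a continued fraction with the Euclidean algorithm:
  307 = 8*38 + 3, so a_0 = 8.
  38 = 12*3 + 2, so a_1 = 12.
  3 = 1*2 + 1, so a_2 = 1.
  2 = 2*1 + 0, so a_3 = 2.
so x = [8; 12, 1, 2].
Convergents (p_i = a_i*p_{i-1} + p_{i-2}, q_i = a_i*q_{i-1} + q_{i-2} with p_{-2}=0, p_{-1}=1, q_{-2}=1, q_{-1}=0), until the denominator exceeds 21:
  i=0: a_0=8, p_0 = 8*1 + 0 = 8, q_0 = 8*0 + 1 = 1.
  i=1: a_1=12, p_1 = 12*8 + 1 = 97, q_1 = 12*1 + 0 = 12.
  i=2: a_2=1, p_2 = 1*97 + 8 = 105, q_2 = 1*12 + 1 = 13.
  i=3: a_3=2, p_3 = 2*105 + 97 = 307, q_3 = 2*13 + 12 = 38.
q_3 = 38 > 21, so the last convergent with denominator <= 21 is p_2/q_2 = 105/13.
The closest fraction with denominator <= 21 is either p_2/q_2 or the intermediate fraction (k*p_2 + p_1)/(k*q_2 + q_1) with the largest k >= 1 whose denominator stays <= 21; these approach x as k grows, and every other convergent or intermediate fraction in range is farther away.
Largest k: floor((21 - q_1)/q_2) = floor((21 - 12)/13) = 0.
Since k = 0, no intermediate fraction beyond p_2/q_2 has denominator <= 21, so the convergent 105/13 is the closest (its error is |307*13 - 105*38|/(38*13) = 1/494).

105/13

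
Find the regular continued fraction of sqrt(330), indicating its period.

Write x_i = (sqrt(330) + m_i)/d_i with (m_0, d_0) = (0, 1). a_0 = floor(sqrt(330)) = 18, since 18^2 = 324 <= 330 < 361 = 19^2.
Iterate m_{i+1} = d_i*a_i - m_i, d_{i+1} = (330 - m_{i+1}^2)/d_i, a_{i+1} = floor((a_0 + m_{i+1})/d_{i+1}):
  m_1 = 1*18 - 0 = 18, d_1 = (330 - 18^2)/1 = 6/1 = 6, a_1 = floor((18 + 18)/6) = 6.
  m_2 = 6*6 - 18 = 18, d_2 = (330 - 18^2)/6 = 6/6 = 1, a_2 = floor((18 + 18)/1) = 36.
  m_3 = 1*36 - 18 = 18, d_3 = (330 - 18^2)/1 = 6/1 = 6: (m_3, d_3) = (m_1, d_1) = (18, 6), so from here the quotients repeat a_1, a_2; the period length is 2.
Hence the expansion of sqrt(330) is a_0 = 18 followed by the repeating block 6, 36 (period 2).

[18; (6, 36)]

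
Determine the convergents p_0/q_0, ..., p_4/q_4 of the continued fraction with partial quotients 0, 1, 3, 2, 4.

Using the convergent recurrence p_i = a_i*p_{i-1} + p_{i-2}, q_i = a_i*q_{i-1} + q_{i-2} with p_{-2}=0, p_{-1}=1, q_{-2}=1, q_{-1}=0:
  i=0: a_0=0, p_0 = 0*1 + 0 = 0, q_0 = 0*0 + 1 = 1.
  i=1: a_1=1, p_1 = 1*0 + 1 = 1, q_1 = 1*1 + 0 = 1.
  i=2: a_2=3, p_2 = 3*1 + 0 = 3, q_2 = 3*1 + 1 = 4.
  i=3: a_3=2, p_3 = 2*3 + 1 = 7, q_3 = 2*4 + 1 = 9.
  i=4: a_4=4, p_4 = 4*7 + 3 = 31, q_4 = 4*9 + 4 = 40.

0/1, 1/1, 3/4, 7/9, 31/40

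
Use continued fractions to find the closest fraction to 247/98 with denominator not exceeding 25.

63/25

Expand x = 247/98 as a continued fraction with the Euclidean algorithm:
  247 = 2*98 + 51, so a_0 = 2.
  98 = 1*51 + 47, so a_1 = 1.
  51 = 1*47 + 4, so a_2 = 1.
  47 = 11*4 + 3, so a_3 = 11.
  4 = 1*3 + 1, so a_4 = 1.
  3 = 3*1 + 0, so a_5 = 3.
so x = [2; 1, 1, 11, 1, 3].
Convergents (p_i = a_i*p_{i-1} + p_{i-2}, q_i = a_i*q_{i-1} + q_{i-2} with p_{-2}=0, p_{-1}=1, q_{-2}=1, q_{-1}=0), until the denominator exceeds 25:
  i=0: a_0=2, p_0 = 2*1 + 0 = 2, q_0 = 2*0 + 1 = 1.
  i=1: a_1=1, p_1 = 1*2 + 1 = 3, q_1 = 1*1 + 0 = 1.
  i=2: a_2=1, p_2 = 1*3 + 2 = 5, q_2 = 1*1 + 1 = 2.
  i=3: a_3=11, p_3 = 11*5 + 3 = 58, q_3 = 11*2 + 1 = 23.
  i=4: a_4=1, p_4 = 1*58 + 5 = 63, q_4 = 1*23 + 2 = 25.
  i=5: a_5=3, p_5 = 3*63 + 58 = 247, q_5 = 3*25 + 23 = 98.
q_5 = 98 > 25, so the last convergent with denominator <= 25 is p_4/q_4 = 63/25.
The closest fraction with denominator <= 25 is either p_4/q_4 or the intermediate fraction (k*p_4 + p_3)/(k*q_4 + q_3) with the largest k >= 1 whose denominator stays <= 25; these approach x as k grows, and every other convergent or intermediate fraction in range is farther away.
Largest k: floor((25 - q_3)/q_4) = floor((25 - 23)/25) = 0.
Since k = 0, no intermediate fraction beyond p_4/q_4 has denominator <= 25, so the convergent 63/25 is the closest (its error is |247*25 - 63*98|/(98*25) = 1/2450).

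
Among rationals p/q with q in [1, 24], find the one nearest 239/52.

23/5

Expand x = 239/52 as a continued fraction with the Euclidean algorithm:
  239 = 4*52 + 31, so a_0 = 4.
  52 = 1*31 + 21, so a_1 = 1.
  31 = 1*21 + 10, so a_2 = 1.
  21 = 2*10 + 1, so a_3 = 2.
  10 = 10*1 + 0, so a_4 = 10.
so x = [4; 1, 1, 2, 10].
Convergents (p_i = a_i*p_{i-1} + p_{i-2}, q_i = a_i*q_{i-1} + q_{i-2} with p_{-2}=0, p_{-1}=1, q_{-2}=1, q_{-1}=0), until the denominator exceeds 24:
  i=0: a_0=4, p_0 = 4*1 + 0 = 4, q_0 = 4*0 + 1 = 1.
  i=1: a_1=1, p_1 = 1*4 + 1 = 5, q_1 = 1*1 + 0 = 1.
  i=2: a_2=1, p_2 = 1*5 + 4 = 9, q_2 = 1*1 + 1 = 2.
  i=3: a_3=2, p_3 = 2*9 + 5 = 23, q_3 = 2*2 + 1 = 5.
  i=4: a_4=10, p_4 = 10*23 + 9 = 239, q_4 = 10*5 + 2 = 52.
q_4 = 52 > 24, so the last convergent with denominator <= 24 is p_3/q_3 = 23/5.
The closest fraction with denominator <= 24 is either p_3/q_3 or the intermediate fraction (k*p_3 + p_2)/(k*q_3 + q_2) with the largest k >= 1 whose denominator stays <= 24; these approach x as k grows, and every other convergent or intermediate fraction in range is farther away.
Largest k: floor((24 - q_2)/q_3) = floor((24 - 2)/5) = 4.
That gives (4*23 + 9)/(4*5 + 2) = 101/22.
Compare the errors: |x - 23/5| = |239*5 - 23*52|/(52*5) = 1/260, and |x - 101/22| = |239*22 - 101*52|/(52*22) = 6/1144.
Cross-multiplying, 1*1144 = 1144 < 1560 = 6*260, so 1/260 is smaller: the convergent 23/5 is closer to x than 101/22.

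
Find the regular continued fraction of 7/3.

Run the Euclidean algorithm on 7 and 3; the successive quotients are the partial quotients a_0, a_1, ... (each step inverts the fractional part left over by the previous one):
  7 = 2*3 + 1, so a_0 = 2.
  3 = 3*1 + 0, so a_1 = 3.
The remainder reaches 0 after 2 divisions, so the expansion has 2 partial quotients, read off in order.

[2; 3]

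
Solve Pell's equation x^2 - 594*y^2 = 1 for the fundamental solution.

(x, y) = (1098305, 45064)

First expand sqrt(594) as a continued fraction. With x_i = (sqrt(594) + m_i)/d_i and (m_0, d_0) = (0, 1): a_0 = floor(sqrt(594)) = 24, since 24^2 = 576 <= 594 < 625 = 25^2.
Iterate m_{i+1} = d_i*a_i - m_i, d_{i+1} = (594 - m_{i+1}^2)/d_i, a_{i+1} = floor((a_0 + m_{i+1})/d_{i+1}):
  m_1 = 1*24 - 0 = 24, d_1 = (594 - 24^2)/1 = 18/1 = 18, a_1 = floor((24 + 24)/18) = 2.
  m_2 = 18*2 - 24 = 12, d_2 = (594 - 12^2)/18 = 450/18 = 25, a_2 = floor((24 + 12)/25) = 1.
  m_3 = 25*1 - 12 = 13, d_3 = (594 - 13^2)/25 = 425/25 = 17, a_3 = floor((24 + 13)/17) = 2.
  m_4 = 17*2 - 13 = 21, d_4 = (594 - 21^2)/17 = 153/17 = 9, a_4 = floor((24 + 21)/9) = 5.
  m_5 = 9*5 - 21 = 24, d_5 = (594 - 24^2)/9 = 18/9 = 2, a_5 = floor((24 + 24)/2) = 24.
  m_6 = 2*24 - 24 = 24, d_6 = (594 - 24^2)/2 = 18/2 = 9, a_6 = floor((24 + 24)/9) = 5.
  m_7 = 9*5 - 24 = 21, d_7 = (594 - 21^2)/9 = 153/9 = 17, a_7 = floor((24 + 21)/17) = 2.
  m_8 = 17*2 - 21 = 13, d_8 = (594 - 13^2)/17 = 425/17 = 25, a_8 = floor((24 + 13)/25) = 1.
  m_9 = 25*1 - 13 = 12, d_9 = (594 - 12^2)/25 = 450/25 = 18, a_9 = floor((24 + 12)/18) = 2.
  m_10 = 18*2 - 12 = 24, d_10 = (594 - 24^2)/18 = 18/18 = 1, a_10 = floor((24 + 24)/1) = 48.
  m_11 = 1*48 - 24 = 24, d_11 = (594 - 24^2)/1 = 18/1 = 18: (m_11, d_11) = (m_1, d_1) = (24, 18), so from here the quotients repeat a_1, ..., a_10; the period length is 10.
So sqrt(594) = [24; (2, 1, 2, 5, 24, 5, 2, 1, 2, 48)] with period length k = 10.
k is even, so the fundamental solution of x^2 - 594y^2 = 1 is (p_{k-1}, q_{k-1}) = (p_9, q_9); compute convergents through index 9.
Convergents (p_i = a_i*p_{i-1} + p_{i-2}, q_i = a_i*q_{i-1} + q_{i-2} with p_{-2}=0, p_{-1}=1, q_{-2}=1, q_{-1}=0):
  i=0: a_0=24, p_0 = 24*1 + 0 = 24, q_0 = 24*0 + 1 = 1.
  i=1: a_1=2, p_1 = 2*24 + 1 = 49, q_1 = 2*1 + 0 = 2.
  i=2: a_2=1, p_2 = 1*49 + 24 = 73, q_2 = 1*2 + 1 = 3.
  i=3: a_3=2, p_3 = 2*73 + 49 = 195, q_3 = 2*3 + 2 = 8.
  i=4: a_4=5, p_4 = 5*195 + 73 = 1048, q_4 = 5*8 + 3 = 43.
  i=5: a_5=24, p_5 = 24*1048 + 195 = 25347, q_5 = 24*43 + 8 = 1040.
  i=6: a_6=5, p_6 = 5*25347 + 1048 = 127783, q_6 = 5*1040 + 43 = 5243.
  i=7: a_7=2, p_7 = 2*127783 + 25347 = 280913, q_7 = 2*5243 + 1040 = 11526.
  i=8: a_8=1, p_8 = 1*280913 + 127783 = 408696, q_8 = 1*11526 + 5243 = 16769.
  i=9: a_9=2, p_9 = 2*408696 + 280913 = 1098305, q_9 = 2*16769 + 11526 = 45064.
Check: 1098305^2 - 594*45064^2 = 1206273873025 - 1206273873024 = 1, so (x, y) = (1098305, 45064) solves the equation, and by the theorem it is the least positive solution.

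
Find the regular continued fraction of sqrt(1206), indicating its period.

Write x_i = (sqrt(1206) + m_i)/d_i with (m_0, d_0) = (0, 1). a_0 = floor(sqrt(1206)) = 34, since 34^2 = 1156 <= 1206 < 1225 = 35^2.
Iterate m_{i+1} = d_i*a_i - m_i, d_{i+1} = (1206 - m_{i+1}^2)/d_i, a_{i+1} = floor((a_0 + m_{i+1})/d_{i+1}):
  m_1 = 1*34 - 0 = 34, d_1 = (1206 - 34^2)/1 = 50/1 = 50, a_1 = floor((34 + 34)/50) = 1.
  m_2 = 50*1 - 34 = 16, d_2 = (1206 - 16^2)/50 = 950/50 = 19, a_2 = floor((34 + 16)/19) = 2.
  m_3 = 19*2 - 16 = 22, d_3 = (1206 - 22^2)/19 = 722/19 = 38, a_3 = floor((34 + 22)/38) = 1.
  m_4 = 38*1 - 22 = 16, d_4 = (1206 - 16^2)/38 = 950/38 = 25, a_4 = floor((34 + 16)/25) = 2.
  m_5 = 25*2 - 16 = 34, d_5 = (1206 - 34^2)/25 = 50/25 = 2, a_5 = floor((34 + 34)/2) = 34.
  m_6 = 2*34 - 34 = 34, d_6 = (1206 - 34^2)/2 = 50/2 = 25, a_6 = floor((34 + 34)/25) = 2.
  m_7 = 25*2 - 34 = 16, d_7 = (1206 - 16^2)/25 = 950/25 = 38, a_7 = floor((34 + 16)/38) = 1.
  m_8 = 38*1 - 16 = 22, d_8 = (1206 - 22^2)/38 = 722/38 = 19, a_8 = floor((34 + 22)/19) = 2.
  m_9 = 19*2 - 22 = 16, d_9 = (1206 - 16^2)/19 = 950/19 = 50, a_9 = floor((34 + 16)/50) = 1.
  m_10 = 50*1 - 16 = 34, d_10 = (1206 - 34^2)/50 = 50/50 = 1, a_10 = floor((34 + 34)/1) = 68.
  m_11 = 1*68 - 34 = 34, d_11 = (1206 - 34^2)/1 = 50/1 = 50: (m_11, d_11) = (m_1, d_1) = (34, 50), so from here the quotients repeat a_1, ..., a_10; the period length is 10.
Hence the expansion of sqrt(1206) is a_0 = 34 followed by the repeating block 1, 2, 1, 2, 34, 2, 1, 2, 1, 68 (period 10).

[34; (1, 2, 1, 2, 34, 2, 1, 2, 1, 68)]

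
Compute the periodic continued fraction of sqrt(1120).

[33; (2, 6, 1, 15, 1, 6, 2, 66)]

Write x_i = (sqrt(1120) + m_i)/d_i with (m_0, d_0) = (0, 1). a_0 = floor(sqrt(1120)) = 33, since 33^2 = 1089 <= 1120 < 1156 = 34^2.
Iterate m_{i+1} = d_i*a_i - m_i, d_{i+1} = (1120 - m_{i+1}^2)/d_i, a_{i+1} = floor((a_0 + m_{i+1})/d_{i+1}):
  m_1 = 1*33 - 0 = 33, d_1 = (1120 - 33^2)/1 = 31/1 = 31, a_1 = floor((33 + 33)/31) = 2.
  m_2 = 31*2 - 33 = 29, d_2 = (1120 - 29^2)/31 = 279/31 = 9, a_2 = floor((33 + 29)/9) = 6.
  m_3 = 9*6 - 29 = 25, d_3 = (1120 - 25^2)/9 = 495/9 = 55, a_3 = floor((33 + 25)/55) = 1.
  m_4 = 55*1 - 25 = 30, d_4 = (1120 - 30^2)/55 = 220/55 = 4, a_4 = floor((33 + 30)/4) = 15.
  m_5 = 4*15 - 30 = 30, d_5 = (1120 - 30^2)/4 = 220/4 = 55, a_5 = floor((33 + 30)/55) = 1.
  m_6 = 55*1 - 30 = 25, d_6 = (1120 - 25^2)/55 = 495/55 = 9, a_6 = floor((33 + 25)/9) = 6.
  m_7 = 9*6 - 25 = 29, d_7 = (1120 - 29^2)/9 = 279/9 = 31, a_7 = floor((33 + 29)/31) = 2.
  m_8 = 31*2 - 29 = 33, d_8 = (1120 - 33^2)/31 = 31/31 = 1, a_8 = floor((33 + 33)/1) = 66.
  m_9 = 1*66 - 33 = 33, d_9 = (1120 - 33^2)/1 = 31/1 = 31: (m_9, d_9) = (m_1, d_1) = (33, 31), so from here the quotients repeat a_1, ..., a_8; the period length is 8.
Hence the expansion of sqrt(1120) is a_0 = 33 followed by the repeating block 2, 6, 1, 15, 1, 6, 2, 66 (period 8).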